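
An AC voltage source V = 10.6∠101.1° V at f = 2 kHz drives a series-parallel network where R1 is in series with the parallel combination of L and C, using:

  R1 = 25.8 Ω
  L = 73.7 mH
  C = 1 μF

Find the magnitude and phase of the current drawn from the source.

Step 1 — Angular frequency: ω = 2π·f = 2π·2000 = 1.257e+04 rad/s.
Step 2 — Component impedances:
  R1: Z = R = 25.8 Ω
  L: Z = jωL = j·1.257e+04·0.0737 = 0 + j926.1 Ω
  C: Z = 1/(jωC) = -j/(ω·C) = 0 - j79.58 Ω
Step 3 — Parallel branch: L || C = 1/(1/L + 1/C) = 0 - j87.06 Ω.
Step 4 — Series with R1: Z_total = R1 + (L || C) = 25.8 - j87.06 Ω = 90.8∠-73.5° Ω.
Step 5 — Source phasor: V = 10.6∠101.1° V = -2.041 + j10.4 V.
Step 6 — Ohm's law: I = V / Z_total = (-2.041 + j10.4) / (25.8 - j87.06) = -0.1162 + j0.011 A.
Step 7 — Convert to polar: |I| = 0.1167 A, ∠I = 174.6°.

I = 0.1167∠174.6° A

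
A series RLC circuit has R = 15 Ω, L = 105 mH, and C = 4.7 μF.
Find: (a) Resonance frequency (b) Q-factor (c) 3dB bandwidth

Step 1 — Resonance: ω₀ = 1/√(LC) = 1/√(0.105·4.7e-06) = 1423 rad/s.
Step 2 — f₀ = ω₀/(2π) = 226.6 Hz.
Step 3 — Series Q: Q = ω₀L/R = 1423·0.105/15 = 9.964.
Step 4 — Bandwidth: Δω = ω₀/Q = 142.9 rad/s; BW = Δω/(2π) = 22.74 Hz.

(a) f₀ = 226.6 Hz  (b) Q = 9.964  (c) BW = 22.74 Hz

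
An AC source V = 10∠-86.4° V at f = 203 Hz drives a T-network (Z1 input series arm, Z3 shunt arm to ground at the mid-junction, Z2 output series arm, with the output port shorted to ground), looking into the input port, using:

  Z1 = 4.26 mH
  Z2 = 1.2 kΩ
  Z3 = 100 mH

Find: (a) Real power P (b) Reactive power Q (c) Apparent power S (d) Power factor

Step 1 — Angular frequency: ω = 2π·f = 2π·203 = 1275 rad/s.
Step 2 — Component impedances:
  Z1: Z = jωL = j·1275·0.00426 = 0 + j5.434 Ω
  Z2: Z = R = 1200 Ω
  Z3: Z = jωL = j·1275·0.1 = 0 + j127.5 Ω
Step 3 — With the output port shorted to ground, the output series arm Z2 runs from the junction to ground; the shunt arm Z3 also runs from the junction to ground. They appear in parallel: Z3 || Z2 = 13.41 + j126.1 Ω.
Step 4 — Series with input arm Z1: Z_in = Z1 + (Z3 || Z2) = 13.41 + j131.6 Ω = 132.2∠84.2° Ω.
Step 5 — Source phasor: V = 10∠-86.4° V = 0.6279 - j9.98 V.
Step 6 — Current: I = V / Z = -0.0746 - j0.01237 A = 0.07562∠-170.6° A.
Step 7 — Complex power: S = V·I* = 0.07666 + j0.7523 VA.
Step 8 — Real power: P = Re(S) = 0.07666 W.
Step 9 — Reactive power: Q = Im(S) = 0.7523 VAR.
Step 10 — Apparent power: |S| = 0.7562 VA.
Step 11 — Power factor: PF = P/|S| = 0.1014 (lagging).

(a) P = 0.07666 W  (b) Q = 0.7523 VAR  (c) S = 0.7562 VA  (d) PF = 0.1014 (lagging)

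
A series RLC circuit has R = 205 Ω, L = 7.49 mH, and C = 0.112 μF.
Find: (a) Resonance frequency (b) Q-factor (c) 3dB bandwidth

Step 1 — Resonance condition Im(Z)=0 gives ω₀ = 1/√(LC).
Step 2 — ω₀ = 1/√(0.00749·1.12e-07) = 3.453e+04 rad/s.
Step 3 — f₀ = ω₀/(2π) = 5495 Hz.
Step 4 — Series Q: Q = ω₀L/R = 3.453e+04·0.00749/205 = 1.261.
Step 5 — 3dB bandwidth: Δω = ω₀/Q = 2.737e+04 rad/s; BW = Δω/(2π) = 4356 Hz.

(a) f₀ = 5495 Hz  (b) Q = 1.261  (c) BW = 4356 Hz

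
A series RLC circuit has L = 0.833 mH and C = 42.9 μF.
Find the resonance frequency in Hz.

Step 1 — Resonance condition Im(Z)=0 gives ω₀ = 1/√(LC).
Step 2 — ω₀ = 1/√(0.000833·4.29e-05) = 5290 rad/s.
Step 3 — f₀ = ω₀/(2π) = 841.9 Hz.

f₀ = 841.9 Hz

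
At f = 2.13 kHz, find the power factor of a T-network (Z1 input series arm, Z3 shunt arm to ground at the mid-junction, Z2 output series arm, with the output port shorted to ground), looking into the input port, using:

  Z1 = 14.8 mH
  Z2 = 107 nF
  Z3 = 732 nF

Step 1 — Angular frequency: ω = 2π·f = 2π·2130 = 1.338e+04 rad/s.
Step 2 — Component impedances:
  Z1: Z = jωL = j·1.338e+04·0.0148 = 0 + j198.1 Ω
  Z2: Z = 1/(jωC) = -j/(ω·C) = 0 - j698.3 Ω
  Z3: Z = 1/(jωC) = -j/(ω·C) = 0 - j102.1 Ω
Step 3 — With the output port shorted to ground, the output series arm Z2 runs from the junction to ground; the shunt arm Z3 also runs from the junction to ground. They appear in parallel: Z3 || Z2 = 0 - j89.06 Ω.
Step 4 — Series with input arm Z1: Z_in = Z1 + (Z3 || Z2) = 0 + j109 Ω = 109∠90.0° Ω.
Step 5 — Power factor: PF = cos(φ) = Re(Z)/|Z| = 0/109 = 0.
Step 6 — Type: Im(Z) = 109 ⇒ lagging (phase φ = 90.0°).

PF = 0 (lagging, φ = 90.0°)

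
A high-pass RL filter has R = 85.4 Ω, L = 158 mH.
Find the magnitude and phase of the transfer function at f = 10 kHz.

Step 1 — Angular frequency: ω = 2π·1e+04 = 6.283e+04 rad/s.
Step 2 — Transfer function: H(jω) = jωL/(R + jωL).
Step 3 — Numerator jωL = j·9927; denominator R + jωL = 85.4 + j9927.
Step 4 — H = 0.9999 + j0.008602.
Step 5 — Magnitude: |H| = 1 (-0.0 dB); phase: φ = 0.5°.

|H| = 1 (-0.0 dB), φ = 0.5°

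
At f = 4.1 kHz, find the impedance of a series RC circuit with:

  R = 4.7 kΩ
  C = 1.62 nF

Step 1 — Angular frequency: ω = 2π·f = 2π·4100 = 2.576e+04 rad/s.
Step 2 — Component impedances:
  R: Z = R = 4700 Ω
  C: Z = 1/(jωC) = -j/(ω·C) = 0 - j2.396e+04 Ω
Step 3 — Series combination: Z_total = R + C = 4700 - j2.396e+04 Ω = 2.442e+04∠-78.9° Ω.

Z = 4700 - j2.396e+04 Ω = 2.442e+04∠-78.9° Ω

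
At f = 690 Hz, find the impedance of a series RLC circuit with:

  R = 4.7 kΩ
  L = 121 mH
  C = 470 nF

Step 1 — Angular frequency: ω = 2π·f = 2π·690 = 4335 rad/s.
Step 2 — Component impedances:
  R: Z = R = 4700 Ω
  L: Z = jωL = j·4335·0.121 = 0 + j524.6 Ω
  C: Z = 1/(jωC) = -j/(ω·C) = 0 - j490.8 Ω
Step 3 — Series combination: Z_total = R + L + C = 4700 + j33.82 Ω = 4700∠0.4° Ω.

Z = 4700 + j33.82 Ω = 4700∠0.4° Ω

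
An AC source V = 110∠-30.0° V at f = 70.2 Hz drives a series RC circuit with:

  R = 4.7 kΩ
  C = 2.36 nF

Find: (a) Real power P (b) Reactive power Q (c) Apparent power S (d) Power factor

Step 1 — Angular frequency: ω = 2π·f = 2π·70.2 = 441.1 rad/s.
Step 2 — Component impedances:
  R: Z = R = 4700 Ω
  C: Z = 1/(jωC) = -j/(ω·C) = 0 - j9.607e+05 Ω
Step 3 — Series combination: Z_total = R + C = 4700 - j9.607e+05 Ω = 9.607e+05∠-89.7° Ω.
Step 4 — Source phasor: V = 110∠-30.0° V = 95.26 - j55 V.
Step 5 — Current: I = V / Z = 5.774e-05 + j9.888e-05 A = 0.0001145∠59.7° A.
Step 6 — Complex power: S = V·I* = 6.162e-05 - j0.0126 VA.
Step 7 — Real power: P = Re(S) = 6.162e-05 W.
Step 8 — Reactive power: Q = Im(S) = -0.0126 VAR.
Step 9 — Apparent power: |S| = 0.0126 VA.
Step 10 — Power factor: PF = P/|S| = 0.004892 (leading).

(a) P = 6.162e-05 W  (b) Q = -0.0126 VAR  (c) S = 0.0126 VA  (d) PF = 0.004892 (leading)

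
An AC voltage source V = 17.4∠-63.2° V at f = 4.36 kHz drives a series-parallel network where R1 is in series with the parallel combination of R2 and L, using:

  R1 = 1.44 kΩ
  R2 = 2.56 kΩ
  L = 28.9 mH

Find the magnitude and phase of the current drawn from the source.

Step 1 — Angular frequency: ω = 2π·f = 2π·4360 = 2.739e+04 rad/s.
Step 2 — Component impedances:
  R1: Z = R = 1440 Ω
  R2: Z = R = 2560 Ω
  L: Z = jωL = j·2.739e+04·0.0289 = 0 + j791.7 Ω
Step 3 — Parallel branch: R2 || L = 1/(1/R2 + 1/L) = 223.5 + j722.6 Ω.
Step 4 — Series with R1: Z_total = R1 + (R2 || L) = 1663 + j722.6 Ω = 1814∠23.5° Ω.
Step 5 — Source phasor: V = 17.4∠-63.2° V = 7.845 - j15.53 V.
Step 6 — Ohm's law: I = V / Z_total = (7.845 - j15.53) / (1663 + j722.6) = 0.0005557 - j0.009578 A.
Step 7 — Convert to polar: |I| = 0.009594 A, ∠I = -86.7°.

I = 0.009594∠-86.7° A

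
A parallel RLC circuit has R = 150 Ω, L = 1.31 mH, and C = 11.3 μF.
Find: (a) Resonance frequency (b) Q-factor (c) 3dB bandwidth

Step 1 — Resonance: ω₀ = 1/√(LC) = 1/√(0.00131·1.13e-05) = 8219 rad/s.
Step 2 — f₀ = ω₀/(2π) = 1308 Hz.
Step 3 — Parallel Q: Q = R/(ω₀L) = 150/(8219·0.00131) = 13.93.
Step 4 — Bandwidth: Δω = ω₀/Q = 590 rad/s; BW = Δω/(2π) = 93.9 Hz.

(a) f₀ = 1308 Hz  (b) Q = 13.93  (c) BW = 93.9 Hz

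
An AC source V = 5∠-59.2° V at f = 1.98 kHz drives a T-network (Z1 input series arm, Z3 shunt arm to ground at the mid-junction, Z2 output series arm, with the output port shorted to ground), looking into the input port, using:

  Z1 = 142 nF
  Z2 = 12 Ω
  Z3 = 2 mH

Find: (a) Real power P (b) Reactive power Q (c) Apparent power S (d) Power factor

Step 1 — Angular frequency: ω = 2π·f = 2π·1980 = 1.244e+04 rad/s.
Step 2 — Component impedances:
  Z1: Z = 1/(jωC) = -j/(ω·C) = 0 - j566.1 Ω
  Z2: Z = R = 12 Ω
  Z3: Z = jωL = j·1.244e+04·0.002 = 0 + j24.88 Ω
Step 3 — With the output port shorted to ground, the output series arm Z2 runs from the junction to ground; the shunt arm Z3 also runs from the junction to ground. They appear in parallel: Z3 || Z2 = 9.736 + j4.695 Ω.
Step 4 — Series with input arm Z1: Z_in = Z1 + (Z3 || Z2) = 9.736 - j561.4 Ω = 561.5∠-89.0° Ω.
Step 5 — Source phasor: V = 5∠-59.2° V = 2.56 - j4.295 V.
Step 6 — Current: I = V / Z = 0.007727 + j0.004427 A = 0.008905∠29.8° A.
Step 7 — Complex power: S = V·I* = 0.0007721 - j0.04452 VA.
Step 8 — Real power: P = Re(S) = 0.0007721 W.
Step 9 — Reactive power: Q = Im(S) = -0.04452 VAR.
Step 10 — Apparent power: |S| = 0.04453 VA.
Step 11 — Power factor: PF = P/|S| = 0.01734 (leading).

(a) P = 0.0007721 W  (b) Q = -0.04452 VAR  (c) S = 0.04453 VA  (d) PF = 0.01734 (leading)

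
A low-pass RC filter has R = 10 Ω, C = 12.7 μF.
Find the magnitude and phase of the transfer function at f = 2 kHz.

Step 1 — Angular frequency: ω = 2π·2000 = 1.257e+04 rad/s.
Step 2 — Transfer function: H(jω) = 1/(1 + jωRC).
Step 3 — Denominator: 1 + jωRC = 1 + j·1.257e+04·10·1.27e-05 = 1 + j1.596.
Step 4 — H = 0.2819 - j0.4499.
Step 5 — Magnitude: |H| = 0.531 (-5.5 dB); phase: φ = -57.9°.

|H| = 0.531 (-5.5 dB), φ = -57.9°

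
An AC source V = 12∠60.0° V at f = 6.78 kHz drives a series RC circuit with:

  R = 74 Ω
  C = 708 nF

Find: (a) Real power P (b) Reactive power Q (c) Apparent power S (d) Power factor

Step 1 — Angular frequency: ω = 2π·f = 2π·6780 = 4.26e+04 rad/s.
Step 2 — Component impedances:
  R: Z = R = 74 Ω
  C: Z = 1/(jωC) = -j/(ω·C) = 0 - j33.16 Ω
Step 3 — Series combination: Z_total = R + C = 74 - j33.16 Ω = 81.09∠-24.1° Ω.
Step 4 — Source phasor: V = 12∠60.0° V = 6 + j10.39 V.
Step 5 — Current: I = V / Z = 0.01512 + j0.1472 A = 0.148∠84.1° A.
Step 6 — Complex power: S = V·I* = 1.621 - j0.7261 VA.
Step 7 — Real power: P = Re(S) = 1.621 W.
Step 8 — Reactive power: Q = Im(S) = -0.7261 VAR.
Step 9 — Apparent power: |S| = 1.776 VA.
Step 10 — Power factor: PF = P/|S| = 0.9126 (leading).

(a) P = 1.621 W  (b) Q = -0.7261 VAR  (c) S = 1.776 VA  (d) PF = 0.9126 (leading)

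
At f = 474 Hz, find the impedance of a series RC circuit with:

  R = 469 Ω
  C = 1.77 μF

Step 1 — Angular frequency: ω = 2π·f = 2π·474 = 2978 rad/s.
Step 2 — Component impedances:
  R: Z = R = 469 Ω
  C: Z = 1/(jωC) = -j/(ω·C) = 0 - j189.7 Ω
Step 3 — Series combination: Z_total = R + C = 469 - j189.7 Ω = 505.9∠-22.0° Ω.

Z = 469 - j189.7 Ω = 505.9∠-22.0° Ω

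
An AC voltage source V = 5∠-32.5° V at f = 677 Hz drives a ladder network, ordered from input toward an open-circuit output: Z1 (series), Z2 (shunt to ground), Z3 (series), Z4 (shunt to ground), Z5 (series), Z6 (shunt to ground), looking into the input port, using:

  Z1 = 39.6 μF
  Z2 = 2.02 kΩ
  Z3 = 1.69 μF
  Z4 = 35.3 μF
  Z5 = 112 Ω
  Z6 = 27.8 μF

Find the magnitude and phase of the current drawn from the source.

Step 1 — Angular frequency: ω = 2π·f = 2π·677 = 4254 rad/s.
Step 2 — Component impedances:
  Z1: Z = 1/(jωC) = -j/(ω·C) = 0 - j5.937 Ω
  Z2: Z = R = 2020 Ω
  Z3: Z = 1/(jωC) = -j/(ω·C) = 0 - j139.1 Ω
  Z4: Z = 1/(jωC) = -j/(ω·C) = 0 - j6.66 Ω
  Z5: Z = R = 112 Ω
  Z6: Z = 1/(jωC) = -j/(ω·C) = 0 - j8.456 Ω
Step 3 — Ladder network (open output): work backward from the far end, alternating series and parallel combinations. Z_in = 10.84 - j150.8 Ω = 151.2∠-85.9° Ω.
Step 4 — Source phasor: V = 5∠-32.5° V = 4.217 - j2.686 V.
Step 5 — Ohm's law: I = V / Z_total = (4.217 - j2.686) / (10.84 - j150.8) = 0.01972 + j0.02654 A.
Step 6 — Convert to polar: |I| = 0.03306 A, ∠I = 53.4°.

I = 0.03306∠53.4° A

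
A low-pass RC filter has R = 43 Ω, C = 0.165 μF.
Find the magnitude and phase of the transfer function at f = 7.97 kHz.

Step 1 — Angular frequency: ω = 2π·7970 = 5.008e+04 rad/s.
Step 2 — Transfer function: H(jω) = 1/(1 + jωRC).
Step 3 — Denominator: 1 + jωRC = 1 + j·5.008e+04·43·1.65e-07 = 1 + j0.3553.
Step 4 — H = 0.8879 - j0.3155.
Step 5 — Magnitude: |H| = 0.9423 (-0.5 dB); phase: φ = -19.6°.

|H| = 0.9423 (-0.5 dB), φ = -19.6°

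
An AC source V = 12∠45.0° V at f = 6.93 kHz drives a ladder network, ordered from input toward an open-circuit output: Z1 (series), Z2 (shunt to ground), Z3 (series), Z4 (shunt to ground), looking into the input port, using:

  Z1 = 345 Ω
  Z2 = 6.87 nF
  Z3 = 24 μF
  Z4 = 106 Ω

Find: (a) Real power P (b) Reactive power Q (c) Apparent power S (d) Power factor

Step 1 — Angular frequency: ω = 2π·f = 2π·6930 = 4.354e+04 rad/s.
Step 2 — Component impedances:
  Z1: Z = R = 345 Ω
  Z2: Z = 1/(jωC) = -j/(ω·C) = 0 - j3343 Ω
  Z3: Z = 1/(jωC) = -j/(ω·C) = 0 - j0.9569 Ω
  Z4: Z = R = 106 Ω
Step 3 — Ladder network (open output): work backward from the far end, alternating series and parallel combinations. Z_in = 450.8 - j4.311 Ω = 450.9∠-0.5° Ω.
Step 4 — Source phasor: V = 12∠45.0° V = 8.485 + j8.485 V.
Step 5 — Current: I = V / Z = 0.01864 + j0.019 A = 0.02662∠45.5° A.
Step 6 — Complex power: S = V·I* = 0.3194 - j0.003054 VA.
Step 7 — Real power: P = Re(S) = 0.3194 W.
Step 8 — Reactive power: Q = Im(S) = -0.003054 VAR.
Step 9 — Apparent power: |S| = 0.3194 VA.
Step 10 — Power factor: PF = P/|S| = 1 (leading).

(a) P = 0.3194 W  (b) Q = -0.003054 VAR  (c) S = 0.3194 VA  (d) PF = 1 (leading)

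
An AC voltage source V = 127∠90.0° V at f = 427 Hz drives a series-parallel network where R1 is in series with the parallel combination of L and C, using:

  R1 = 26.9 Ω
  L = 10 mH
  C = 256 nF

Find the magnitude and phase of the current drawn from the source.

Step 1 — Angular frequency: ω = 2π·f = 2π·427 = 2683 rad/s.
Step 2 — Component impedances:
  R1: Z = R = 26.9 Ω
  L: Z = jωL = j·2683·0.01 = 0 + j26.83 Ω
  C: Z = 1/(jωC) = -j/(ω·C) = 0 - j1456 Ω
Step 3 — Parallel branch: L || C = 1/(1/L + 1/C) = 0 + j27.33 Ω.
Step 4 — Series with R1: Z_total = R1 + (L || C) = 26.9 + j27.33 Ω = 38.35∠45.5° Ω.
Step 5 — Source phasor: V = 127∠90.0° V = 0 + j127 V.
Step 6 — Ohm's law: I = V / Z_total = (0 + j127) / (26.9 + j27.33) = 2.36 + j2.323 A.
Step 7 — Convert to polar: |I| = 3.312 A, ∠I = 44.5°.

I = 3.312∠44.5° A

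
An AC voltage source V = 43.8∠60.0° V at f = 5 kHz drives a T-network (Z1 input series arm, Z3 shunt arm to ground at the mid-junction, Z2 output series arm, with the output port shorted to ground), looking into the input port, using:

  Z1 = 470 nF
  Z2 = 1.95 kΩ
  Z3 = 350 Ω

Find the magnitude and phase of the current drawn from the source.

Step 1 — Angular frequency: ω = 2π·f = 2π·5000 = 3.142e+04 rad/s.
Step 2 — Component impedances:
  Z1: Z = 1/(jωC) = -j/(ω·C) = 0 - j67.73 Ω
  Z2: Z = R = 1950 Ω
  Z3: Z = R = 350 Ω
Step 3 — With the output port shorted to ground, the output series arm Z2 runs from the junction to ground; the shunt arm Z3 also runs from the junction to ground. They appear in parallel: Z3 || Z2 = 296.7 Ω.
Step 4 — Series with input arm Z1: Z_in = Z1 + (Z3 || Z2) = 296.7 - j67.73 Ω = 304.4∠-12.9° Ω.
Step 5 — Source phasor: V = 43.8∠60.0° V = 21.9 + j37.93 V.
Step 6 — Ohm's law: I = V / Z_total = (21.9 + j37.93) / (296.7 - j67.73) = 0.04242 + j0.1375 A.
Step 7 — Convert to polar: |I| = 0.1439 A, ∠I = 72.9°.

I = 0.1439∠72.9° A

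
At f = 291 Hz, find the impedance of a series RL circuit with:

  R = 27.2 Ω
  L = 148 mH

Step 1 — Angular frequency: ω = 2π·f = 2π·291 = 1828 rad/s.
Step 2 — Component impedances:
  R: Z = R = 27.2 Ω
  L: Z = jωL = j·1828·0.148 = 0 + j270.6 Ω
Step 3 — Series combination: Z_total = R + L = 27.2 + j270.6 Ω = 272∠84.3° Ω.

Z = 27.2 + j270.6 Ω = 272∠84.3° Ω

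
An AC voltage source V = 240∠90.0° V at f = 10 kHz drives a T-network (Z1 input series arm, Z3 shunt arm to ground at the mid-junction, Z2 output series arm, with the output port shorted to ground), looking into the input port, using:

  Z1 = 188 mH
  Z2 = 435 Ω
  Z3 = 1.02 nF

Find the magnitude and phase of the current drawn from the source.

Step 1 — Angular frequency: ω = 2π·f = 2π·1e+04 = 6.283e+04 rad/s.
Step 2 — Component impedances:
  Z1: Z = jωL = j·6.283e+04·0.188 = 0 + j1.181e+04 Ω
  Z2: Z = R = 435 Ω
  Z3: Z = 1/(jωC) = -j/(ω·C) = 0 - j1.56e+04 Ω
Step 3 — With the output port shorted to ground, the output series arm Z2 runs from the junction to ground; the shunt arm Z3 also runs from the junction to ground. They appear in parallel: Z3 || Z2 = 434.7 - j12.12 Ω.
Step 4 — Series with input arm Z1: Z_in = Z1 + (Z3 || Z2) = 434.7 + j1.18e+04 Ω = 1.181e+04∠87.9° Ω.
Step 5 — Source phasor: V = 240∠90.0° V = 0 + j240 V.
Step 6 — Ohm's law: I = V / Z_total = (0 + j240) / (434.7 + j1.18e+04) = 0.02031 + j0.0007482 A.
Step 7 — Convert to polar: |I| = 0.02032 A, ∠I = 2.1°.

I = 0.02032∠2.1° A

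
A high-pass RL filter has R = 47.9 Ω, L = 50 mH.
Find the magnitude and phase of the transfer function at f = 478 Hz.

Step 1 — Angular frequency: ω = 2π·478 = 3003 rad/s.
Step 2 — Transfer function: H(jω) = jωL/(R + jωL).
Step 3 — Numerator jωL = j·150.2; denominator R + jωL = 47.9 + j150.2.
Step 4 — H = 0.9077 + j0.2895.
Step 5 — Magnitude: |H| = 0.9527 (-0.4 dB); phase: φ = 17.7°.

|H| = 0.9527 (-0.4 dB), φ = 17.7°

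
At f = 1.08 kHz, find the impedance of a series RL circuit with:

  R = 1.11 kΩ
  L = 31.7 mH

Step 1 — Angular frequency: ω = 2π·f = 2π·1080 = 6786 rad/s.
Step 2 — Component impedances:
  R: Z = R = 1110 Ω
  L: Z = jωL = j·6786·0.0317 = 0 + j215.1 Ω
Step 3 — Series combination: Z_total = R + L = 1110 + j215.1 Ω = 1131∠11.0° Ω.

Z = 1110 + j215.1 Ω = 1131∠11.0° Ω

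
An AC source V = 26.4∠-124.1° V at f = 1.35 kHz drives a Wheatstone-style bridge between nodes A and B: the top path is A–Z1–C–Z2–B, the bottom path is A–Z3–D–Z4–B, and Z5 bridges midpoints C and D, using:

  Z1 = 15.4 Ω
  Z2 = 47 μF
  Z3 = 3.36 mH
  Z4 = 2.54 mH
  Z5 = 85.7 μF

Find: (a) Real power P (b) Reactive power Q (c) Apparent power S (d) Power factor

Step 1 — Angular frequency: ω = 2π·f = 2π·1350 = 8482 rad/s.
Step 2 — Component impedances:
  Z1: Z = R = 15.4 Ω
  Z2: Z = 1/(jωC) = -j/(ω·C) = 0 - j2.508 Ω
  Z3: Z = jωL = j·8482·0.00336 = 0 + j28.5 Ω
  Z4: Z = jωL = j·8482·0.00254 = 0 + j21.55 Ω
  Z5: Z = 1/(jωC) = -j/(ω·C) = 0 - j1.376 Ω
Step 3 — Bridge requires nodal analysis (the Z5 bridge couples midpoints C and D, so the two paths cannot be reduced to a simple series/parallel combination). Setting node B to ground and injecting 1 A at node A, the 3-node admittance system at A, C, D solves to V_A = Z_AB = 11.46 + j3.664 Ω = 12.03∠17.7° Ω.
Step 4 — Source phasor: V = 26.4∠-124.1° V = -14.8 - j21.86 V.
Step 5 — Current: I = V / Z = -1.726 - j1.356 A = 2.195∠-141.8° A.
Step 6 — Complex power: S = V·I* = 55.19 + j17.65 VA.
Step 7 — Real power: P = Re(S) = 55.19 W.
Step 8 — Reactive power: Q = Im(S) = 17.65 VAR.
Step 9 — Apparent power: |S| = 57.95 VA.
Step 10 — Power factor: PF = P/|S| = 0.9525 (lagging).

(a) P = 55.19 W  (b) Q = 17.65 VAR  (c) S = 57.95 VA  (d) PF = 0.9525 (lagging)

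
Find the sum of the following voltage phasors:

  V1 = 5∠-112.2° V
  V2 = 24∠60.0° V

Step 1 — Convert each phasor to rectangular form:
  V1 = 5·(cos(-112.2°) + j·sin(-112.2°)) = -1.889 - j4.629 V
  V2 = 24·(cos(60.0°) + j·sin(60.0°)) = 12 + j20.78 V
Step 2 — Sum components: V_total = 10.11 + j16.16 V.
Step 3 — Convert to polar: |V_total| = 19.06 V, ∠V_total = 58.0°.

V_total = 19.06∠58.0° V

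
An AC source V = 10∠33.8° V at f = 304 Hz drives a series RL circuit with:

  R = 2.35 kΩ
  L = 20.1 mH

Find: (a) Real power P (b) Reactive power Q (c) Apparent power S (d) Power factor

Step 1 — Angular frequency: ω = 2π·f = 2π·304 = 1910 rad/s.
Step 2 — Component impedances:
  R: Z = R = 2350 Ω
  L: Z = jωL = j·1910·0.0201 = 0 + j38.39 Ω
Step 3 — Series combination: Z_total = R + L = 2350 + j38.39 Ω = 2350∠0.9° Ω.
Step 4 — Source phasor: V = 10∠33.8° V = 8.31 + j5.563 V.
Step 5 — Current: I = V / Z = 0.003574 + j0.002309 A = 0.004255∠32.9° A.
Step 6 — Complex power: S = V·I* = 0.04254 + j0.000695 VA.
Step 7 — Real power: P = Re(S) = 0.04254 W.
Step 8 — Reactive power: Q = Im(S) = 0.000695 VAR.
Step 9 — Apparent power: |S| = 0.04255 VA.
Step 10 — Power factor: PF = P/|S| = 0.9999 (lagging).

(a) P = 0.04254 W  (b) Q = 0.000695 VAR  (c) S = 0.04255 VA  (d) PF = 0.9999 (lagging)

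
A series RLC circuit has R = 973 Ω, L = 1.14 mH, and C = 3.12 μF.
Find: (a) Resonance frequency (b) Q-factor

Step 1 — Resonance condition Im(Z)=0 gives ω₀ = 1/√(LC).
Step 2 — ω₀ = 1/√(0.00114·3.12e-06) = 1.677e+04 rad/s.
Step 3 — f₀ = ω₀/(2π) = 2669 Hz.
Step 4 — Series Q: Q = ω₀L/R = 1.677e+04·0.00114/973 = 0.01965.

(a) f₀ = 2669 Hz  (b) Q = 0.01965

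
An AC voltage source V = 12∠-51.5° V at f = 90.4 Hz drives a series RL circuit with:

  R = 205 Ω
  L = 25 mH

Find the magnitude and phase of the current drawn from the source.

Step 1 — Angular frequency: ω = 2π·f = 2π·90.4 = 568 rad/s.
Step 2 — Component impedances:
  R: Z = R = 205 Ω
  L: Z = jωL = j·568·0.025 = 0 + j14.2 Ω
Step 3 — Series combination: Z_total = R + L = 205 + j14.2 Ω = 205.5∠4.0° Ω.
Step 4 — Source phasor: V = 12∠-51.5° V = 7.47 - j9.391 V.
Step 5 — Ohm's law: I = V / Z_total = (7.47 - j9.391) / (205 + j14.2) = 0.03311 - j0.0481 A.
Step 6 — Convert to polar: |I| = 0.0584 A, ∠I = -55.5°.

I = 0.0584∠-55.5° A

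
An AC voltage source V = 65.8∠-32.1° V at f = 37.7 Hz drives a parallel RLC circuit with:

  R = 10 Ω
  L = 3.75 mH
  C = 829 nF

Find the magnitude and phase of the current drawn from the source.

Step 1 — Angular frequency: ω = 2π·f = 2π·37.7 = 236.9 rad/s.
Step 2 — Component impedances:
  R: Z = R = 10 Ω
  L: Z = jωL = j·236.9·0.00375 = 0 + j0.8883 Ω
  C: Z = 1/(jωC) = -j/(ω·C) = 0 - j5092 Ω
Step 3 — Parallel combination: 1/Z_total = 1/R + 1/L + 1/C; Z_total = 0.07831 + j0.8815 Ω = 0.885∠84.9° Ω.
Step 4 — Source phasor: V = 65.8∠-32.1° V = 55.74 - j34.97 V.
Step 5 — Ohm's law: I = V / Z_total = (55.74 - j34.97) / (0.07831 + j0.8815) = -33.78 - j66.24 A.
Step 6 — Convert to polar: |I| = 74.35 A, ∠I = -117.0°.

I = 74.35∠-117.0° A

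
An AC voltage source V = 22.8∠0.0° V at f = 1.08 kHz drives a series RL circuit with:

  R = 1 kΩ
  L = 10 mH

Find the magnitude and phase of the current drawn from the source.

Step 1 — Angular frequency: ω = 2π·f = 2π·1080 = 6786 rad/s.
Step 2 — Component impedances:
  R: Z = R = 1000 Ω
  L: Z = jωL = j·6786·0.01 = 0 + j67.86 Ω
Step 3 — Series combination: Z_total = R + L = 1000 + j67.86 Ω = 1002∠3.9° Ω.
Step 4 — Source phasor: V = 22.8∠0.0° V = 22.8 V.
Step 5 — Ohm's law: I = V / Z_total = (22.8) / (1000 + j67.86) = 0.0227 - j0.00154 A.
Step 6 — Convert to polar: |I| = 0.02275 A, ∠I = -3.9°.

I = 0.02275∠-3.9° A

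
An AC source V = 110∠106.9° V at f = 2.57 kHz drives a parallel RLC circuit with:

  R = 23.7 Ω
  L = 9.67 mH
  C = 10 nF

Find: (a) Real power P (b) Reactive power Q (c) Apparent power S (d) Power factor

Step 1 — Angular frequency: ω = 2π·f = 2π·2570 = 1.615e+04 rad/s.
Step 2 — Component impedances:
  R: Z = R = 23.7 Ω
  L: Z = jωL = j·1.615e+04·0.00967 = 0 + j156.1 Ω
  C: Z = 1/(jωC) = -j/(ω·C) = 0 - j6193 Ω
Step 3 — Parallel combination: 1/Z_total = 1/R + 1/L + 1/C; Z_total = 23.19 + j3.431 Ω = 23.44∠8.4° Ω.
Step 4 — Source phasor: V = 110∠106.9° V = -31.98 + j105.2 V.
Step 5 — Current: I = V / Z = -0.6922 + j4.641 A = 4.692∠98.5° A.
Step 6 — Complex power: S = V·I* = 510.5 + j75.54 VA.
Step 7 — Real power: P = Re(S) = 510.5 W.
Step 8 — Reactive power: Q = Im(S) = 75.54 VAR.
Step 9 — Apparent power: |S| = 516.1 VA.
Step 10 — Power factor: PF = P/|S| = 0.9892 (lagging).

(a) P = 510.5 W  (b) Q = 75.54 VAR  (c) S = 516.1 VA  (d) PF = 0.9892 (lagging)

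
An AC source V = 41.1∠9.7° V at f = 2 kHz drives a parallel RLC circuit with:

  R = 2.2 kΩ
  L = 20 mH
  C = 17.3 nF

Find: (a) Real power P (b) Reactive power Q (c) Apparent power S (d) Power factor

Step 1 — Angular frequency: ω = 2π·f = 2π·2000 = 1.257e+04 rad/s.
Step 2 — Component impedances:
  R: Z = R = 2200 Ω
  L: Z = jωL = j·1.257e+04·0.02 = 0 + j251.3 Ω
  C: Z = 1/(jωC) = -j/(ω·C) = 0 - j4600 Ω
Step 3 — Parallel combination: 1/Z_total = 1/R + 1/L + 1/C; Z_total = 31.66 + j262 Ω = 263.9∠83.1° Ω.
Step 4 — Source phasor: V = 41.1∠9.7° V = 40.51 + j6.925 V.
Step 5 — Current: I = V / Z = 0.04446 - j0.1492 A = 0.1557∠-73.4° A.
Step 6 — Complex power: S = V·I* = 0.7678 + j6.354 VA.
Step 7 — Real power: P = Re(S) = 0.7678 W.
Step 8 — Reactive power: Q = Im(S) = 6.354 VAR.
Step 9 — Apparent power: |S| = 6.4 VA.
Step 10 — Power factor: PF = P/|S| = 0.12 (lagging).

(a) P = 0.7678 W  (b) Q = 6.354 VAR  (c) S = 6.4 VA  (d) PF = 0.12 (lagging)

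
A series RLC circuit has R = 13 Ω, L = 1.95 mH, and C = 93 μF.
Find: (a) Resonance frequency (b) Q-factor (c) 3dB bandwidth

Step 1 — Resonance: ω₀ = 1/√(LC) = 1/√(0.00195·9.3e-05) = 2348 rad/s.
Step 2 — f₀ = ω₀/(2π) = 373.7 Hz.
Step 3 — Series Q: Q = ω₀L/R = 2348·0.00195/13 = 0.3522.
Step 4 — Bandwidth: Δω = ω₀/Q = 6667 rad/s; BW = Δω/(2π) = 1061 Hz.

(a) f₀ = 373.7 Hz  (b) Q = 0.3522  (c) BW = 1061 Hz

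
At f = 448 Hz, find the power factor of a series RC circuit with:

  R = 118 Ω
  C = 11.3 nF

Step 1 — Angular frequency: ω = 2π·f = 2π·448 = 2815 rad/s.
Step 2 — Component impedances:
  R: Z = R = 118 Ω
  C: Z = 1/(jωC) = -j/(ω·C) = 0 - j3.144e+04 Ω
Step 3 — Series combination: Z_total = R + C = 118 - j3.144e+04 Ω = 3.144e+04∠-89.8° Ω.
Step 4 — Power factor: PF = cos(φ) = Re(Z)/|Z| = 118/3.144e+04 = 0.003753.
Step 5 — Type: Im(Z) = -3.144e+04 ⇒ leading (phase φ = -89.8°).

PF = 0.003753 (leading, φ = -89.8°)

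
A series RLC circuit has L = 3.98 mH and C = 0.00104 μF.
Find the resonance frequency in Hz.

Step 1 — Resonance condition Im(Z)=0 gives ω₀ = 1/√(LC).
Step 2 — ω₀ = 1/√(0.00398·1.04e-09) = 4.915e+05 rad/s.
Step 3 — f₀ = ω₀/(2π) = 7.823e+04 Hz.

f₀ = 7.823e+04 Hz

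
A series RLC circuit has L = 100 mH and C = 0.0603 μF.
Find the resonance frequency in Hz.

Step 1 — Resonance condition Im(Z)=0 gives ω₀ = 1/√(LC).
Step 2 — ω₀ = 1/√(0.1·6.03e-08) = 1.288e+04 rad/s.
Step 3 — f₀ = ω₀/(2π) = 2050 Hz.

f₀ = 2050 Hz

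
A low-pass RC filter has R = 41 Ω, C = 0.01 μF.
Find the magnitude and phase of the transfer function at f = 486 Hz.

Step 1 — Angular frequency: ω = 2π·486 = 3054 rad/s.
Step 2 — Transfer function: H(jω) = 1/(1 + jωRC).
Step 3 — Denominator: 1 + jωRC = 1 + j·3054·41·1e-08 = 1 + j0.001252.
Step 4 — H = 1 - j0.001252.
Step 5 — Magnitude: |H| = 1 (-0.0 dB); phase: φ = -0.1°.

|H| = 1 (-0.0 dB), φ = -0.1°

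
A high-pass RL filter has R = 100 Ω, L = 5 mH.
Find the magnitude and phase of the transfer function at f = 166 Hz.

Step 1 — Angular frequency: ω = 2π·166 = 1043 rad/s.
Step 2 — Transfer function: H(jω) = jωL/(R + jωL).
Step 3 — Numerator jωL = j·5.215; denominator R + jωL = 100 + j5.215.
Step 4 — H = 0.002712 + j0.05201.
Step 5 — Magnitude: |H| = 0.05208 (-25.7 dB); phase: φ = 87.0°.

|H| = 0.05208 (-25.7 dB), φ = 87.0°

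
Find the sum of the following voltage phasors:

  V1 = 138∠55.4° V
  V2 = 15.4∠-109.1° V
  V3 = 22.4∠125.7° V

Step 1 — Convert each phasor to rectangular form:
  V1 = 138·(cos(55.4°) + j·sin(55.4°)) = 78.36 + j113.6 V
  V2 = 15.4·(cos(-109.1°) + j·sin(-109.1°)) = -5.039 - j14.55 V
  V3 = 22.4·(cos(125.7°) + j·sin(125.7°)) = -13.07 + j18.19 V
Step 2 — Sum components: V_total = 60.25 + j117.2 V.
Step 3 — Convert to polar: |V_total| = 131.8 V, ∠V_total = 62.8°.

V_total = 131.8∠62.8° V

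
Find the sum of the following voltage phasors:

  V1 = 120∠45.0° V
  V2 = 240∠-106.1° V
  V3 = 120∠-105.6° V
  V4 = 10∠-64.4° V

Step 1 — Convert each phasor to rectangular form:
  V1 = 120·(cos(45.0°) + j·sin(45.0°)) = 84.85 + j84.85 V
  V2 = 240·(cos(-106.1°) + j·sin(-106.1°)) = -66.56 - j230.6 V
  V3 = 120·(cos(-105.6°) + j·sin(-105.6°)) = -32.27 - j115.6 V
  V4 = 10·(cos(-64.4°) + j·sin(-64.4°)) = 4.321 - j9.018 V
Step 2 — Sum components: V_total = -9.652 - j270.3 V.
Step 3 — Convert to polar: |V_total| = 270.5 V, ∠V_total = -92.0°.

V_total = 270.5∠-92.0° V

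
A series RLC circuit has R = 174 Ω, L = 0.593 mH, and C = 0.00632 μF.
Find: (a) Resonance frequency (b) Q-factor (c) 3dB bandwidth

Step 1 — Resonance condition Im(Z)=0 gives ω₀ = 1/√(LC).
Step 2 — ω₀ = 1/√(0.000593·6.32e-09) = 5.166e+05 rad/s.
Step 3 — f₀ = ω₀/(2π) = 8.221e+04 Hz.
Step 4 — Series Q: Q = ω₀L/R = 5.166e+05·0.000593/174 = 1.76.
Step 5 — 3dB bandwidth: Δω = ω₀/Q = 2.934e+05 rad/s; BW = Δω/(2π) = 4.67e+04 Hz.

(a) f₀ = 8.221e+04 Hz  (b) Q = 1.76  (c) BW = 4.67e+04 Hz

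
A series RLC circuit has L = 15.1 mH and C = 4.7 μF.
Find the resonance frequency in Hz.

Step 1 — Resonance condition Im(Z)=0 gives ω₀ = 1/√(LC).
Step 2 — ω₀ = 1/√(0.0151·4.7e-06) = 3754 rad/s.
Step 3 — f₀ = ω₀/(2π) = 597.4 Hz.

f₀ = 597.4 Hz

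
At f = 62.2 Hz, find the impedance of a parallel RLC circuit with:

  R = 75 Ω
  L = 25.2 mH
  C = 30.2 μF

Step 1 — Angular frequency: ω = 2π·f = 2π·62.2 = 390.8 rad/s.
Step 2 — Component impedances:
  R: Z = R = 75 Ω
  L: Z = jωL = j·390.8·0.0252 = 0 + j9.849 Ω
  C: Z = 1/(jωC) = -j/(ω·C) = 0 - j84.73 Ω
Step 3 — Parallel combination: 1/Z_total = 1/R + 1/L + 1/C; Z_total = 1.62 + j10.9 Ω = 11.02∠81.5° Ω.

Z = 1.62 + j10.9 Ω = 11.02∠81.5° Ω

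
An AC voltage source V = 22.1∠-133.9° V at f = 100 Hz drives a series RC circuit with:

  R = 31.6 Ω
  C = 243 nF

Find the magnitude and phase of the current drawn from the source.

Step 1 — Angular frequency: ω = 2π·f = 2π·100 = 628.3 rad/s.
Step 2 — Component impedances:
  R: Z = R = 31.6 Ω
  C: Z = 1/(jωC) = -j/(ω·C) = 0 - j6550 Ω
Step 3 — Series combination: Z_total = R + C = 31.6 - j6550 Ω = 6550∠-89.7° Ω.
Step 4 — Source phasor: V = 22.1∠-133.9° V = -15.32 - j15.92 V.
Step 5 — Ohm's law: I = V / Z_total = (-15.32 - j15.92) / (31.6 - j6550) = 0.00242 - j0.002351 A.
Step 6 — Convert to polar: |I| = 0.003374 A, ∠I = -44.2°.

I = 0.003374∠-44.2° A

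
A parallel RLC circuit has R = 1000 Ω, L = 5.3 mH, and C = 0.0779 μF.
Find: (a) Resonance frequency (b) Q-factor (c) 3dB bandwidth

Step 1 — Resonance: ω₀ = 1/√(LC) = 1/√(0.0053·7.79e-08) = 4.921e+04 rad/s.
Step 2 — f₀ = ω₀/(2π) = 7833 Hz.
Step 3 — Parallel Q: Q = R/(ω₀L) = 1000/(4.921e+04·0.0053) = 3.834.
Step 4 — Bandwidth: Δω = ω₀/Q = 1.284e+04 rad/s; BW = Δω/(2π) = 2043 Hz.

(a) f₀ = 7833 Hz  (b) Q = 3.834  (c) BW = 2043 Hz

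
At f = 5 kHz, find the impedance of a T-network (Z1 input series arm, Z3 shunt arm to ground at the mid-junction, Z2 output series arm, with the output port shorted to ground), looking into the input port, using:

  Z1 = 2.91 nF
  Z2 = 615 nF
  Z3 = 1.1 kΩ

Step 1 — Angular frequency: ω = 2π·f = 2π·5000 = 3.142e+04 rad/s.
Step 2 — Component impedances:
  Z1: Z = 1/(jωC) = -j/(ω·C) = 0 - j1.094e+04 Ω
  Z2: Z = 1/(jωC) = -j/(ω·C) = 0 - j51.76 Ω
  Z3: Z = R = 1100 Ω
Step 3 — With the output port shorted to ground, the output series arm Z2 runs from the junction to ground; the shunt arm Z3 also runs from the junction to ground. They appear in parallel: Z3 || Z2 = 2.43 - j51.64 Ω.
Step 4 — Series with input arm Z1: Z_in = Z1 + (Z3 || Z2) = 2.43 - j1.099e+04 Ω = 1.099e+04∠-90.0° Ω.

Z = 2.43 - j1.099e+04 Ω = 1.099e+04∠-90.0° Ω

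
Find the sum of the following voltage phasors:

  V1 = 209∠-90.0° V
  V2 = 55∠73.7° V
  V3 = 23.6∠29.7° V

Step 1 — Convert each phasor to rectangular form:
  V1 = 209·(cos(-90.0°) + j·sin(-90.0°)) = 0 - j209 V
  V2 = 55·(cos(73.7°) + j·sin(73.7°)) = 15.44 + j52.79 V
  V3 = 23.6·(cos(29.7°) + j·sin(29.7°)) = 20.5 + j11.69 V
Step 2 — Sum components: V_total = 35.94 - j144.5 V.
Step 3 — Convert to polar: |V_total| = 148.9 V, ∠V_total = -76.0°.

V_total = 148.9∠-76.0° V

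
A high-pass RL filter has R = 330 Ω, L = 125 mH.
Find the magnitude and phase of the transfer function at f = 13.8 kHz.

Step 1 — Angular frequency: ω = 2π·1.38e+04 = 8.671e+04 rad/s.
Step 2 — Transfer function: H(jω) = jωL/(R + jωL).
Step 3 — Numerator jωL = j·1.084e+04; denominator R + jωL = 330 + j1.084e+04.
Step 4 — H = 0.9991 + j0.03042.
Step 5 — Magnitude: |H| = 0.9995 (-0.0 dB); phase: φ = 1.7°.

|H| = 0.9995 (-0.0 dB), φ = 1.7°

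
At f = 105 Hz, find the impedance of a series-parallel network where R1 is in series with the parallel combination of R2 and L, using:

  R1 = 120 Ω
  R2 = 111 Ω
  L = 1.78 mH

Step 1 — Angular frequency: ω = 2π·f = 2π·105 = 659.7 rad/s.
Step 2 — Component impedances:
  R1: Z = R = 120 Ω
  R2: Z = R = 111 Ω
  L: Z = jωL = j·659.7·0.00178 = 0 + j1.174 Ω
Step 3 — Parallel branch: R2 || L = 1/(1/R2 + 1/L) = 0.01242 + j1.174 Ω.
Step 4 — Series with R1: Z_total = R1 + (R2 || L) = 120 + j1.174 Ω = 120∠0.6° Ω.

Z = 120 + j1.174 Ω = 120∠0.6° Ω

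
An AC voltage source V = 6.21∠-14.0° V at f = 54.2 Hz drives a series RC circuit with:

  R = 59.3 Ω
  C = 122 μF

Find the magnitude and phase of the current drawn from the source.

Step 1 — Angular frequency: ω = 2π·f = 2π·54.2 = 340.5 rad/s.
Step 2 — Component impedances:
  R: Z = R = 59.3 Ω
  C: Z = 1/(jωC) = -j/(ω·C) = 0 - j24.07 Ω
Step 3 — Series combination: Z_total = R + C = 59.3 - j24.07 Ω = 64∠-22.1° Ω.
Step 4 — Source phasor: V = 6.21∠-14.0° V = 6.026 - j1.502 V.
Step 5 — Ohm's law: I = V / Z_total = (6.026 - j1.502) / (59.3 - j24.07) = 0.09607 + j0.01366 A.
Step 6 — Convert to polar: |I| = 0.09703 A, ∠I = 8.1°.

I = 0.09703∠8.1° A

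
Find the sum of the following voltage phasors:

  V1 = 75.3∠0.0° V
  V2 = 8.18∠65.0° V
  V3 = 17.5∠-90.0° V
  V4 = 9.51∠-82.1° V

Step 1 — Convert each phasor to rectangular form:
  V1 = 75.3·(cos(0.0°) + j·sin(0.0°)) = 75.3 V
  V2 = 8.18·(cos(65.0°) + j·sin(65.0°)) = 3.457 + j7.414 V
  V3 = 17.5·(cos(-90.0°) + j·sin(-90.0°)) = 0 - j17.5 V
  V4 = 9.51·(cos(-82.1°) + j·sin(-82.1°)) = 1.307 - j9.42 V
Step 2 — Sum components: V_total = 80.06 - j19.51 V.
Step 3 — Convert to polar: |V_total| = 82.41 V, ∠V_total = -13.7°.

V_total = 82.41∠-13.7° V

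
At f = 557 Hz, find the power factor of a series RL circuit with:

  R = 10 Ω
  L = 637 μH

Step 1 — Angular frequency: ω = 2π·f = 2π·557 = 3500 rad/s.
Step 2 — Component impedances:
  R: Z = R = 10 Ω
  L: Z = jωL = j·3500·0.000637 = 0 + j2.229 Ω
Step 3 — Series combination: Z_total = R + L = 10 + j2.229 Ω = 10.25∠12.6° Ω.
Step 4 — Power factor: PF = cos(φ) = Re(Z)/|Z| = 10/10.2455 = 0.976.
Step 5 — Type: Im(Z) = 2.229 ⇒ lagging (phase φ = 12.6°).

PF = 0.976 (lagging, φ = 12.6°)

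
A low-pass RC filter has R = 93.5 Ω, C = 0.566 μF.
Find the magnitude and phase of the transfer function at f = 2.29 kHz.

Step 1 — Angular frequency: ω = 2π·2290 = 1.439e+04 rad/s.
Step 2 — Transfer function: H(jω) = 1/(1 + jωRC).
Step 3 — Denominator: 1 + jωRC = 1 + j·1.439e+04·93.5·5.66e-07 = 1 + j0.7615.
Step 4 — H = 0.633 - j0.482.
Step 5 — Magnitude: |H| = 0.7956 (-2.0 dB); phase: φ = -37.3°.

|H| = 0.7956 (-2.0 dB), φ = -37.3°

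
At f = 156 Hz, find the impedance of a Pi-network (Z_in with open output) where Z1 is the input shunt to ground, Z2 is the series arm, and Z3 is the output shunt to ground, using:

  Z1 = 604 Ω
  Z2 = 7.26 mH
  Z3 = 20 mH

Step 1 — Angular frequency: ω = 2π·f = 2π·156 = 980.2 rad/s.
Step 2 — Component impedances:
  Z1: Z = R = 604 Ω
  Z2: Z = jωL = j·980.2·0.00726 = 0 + j7.116 Ω
  Z3: Z = jωL = j·980.2·0.02 = 0 + j19.6 Ω
Step 3 — With open output, the series arm Z2 and the output shunt Z3 appear in series to ground: Z2 + Z3 = 0 + j26.72 Ω.
Step 4 — Parallel with input shunt Z1: Z_in = Z1 || (Z2 + Z3) = 1.18 + j26.67 Ω = 26.69∠87.5° Ω.

Z = 1.18 + j26.67 Ω = 26.69∠87.5° Ω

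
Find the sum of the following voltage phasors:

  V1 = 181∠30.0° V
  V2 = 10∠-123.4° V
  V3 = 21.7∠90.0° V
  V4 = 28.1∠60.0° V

Step 1 — Convert each phasor to rectangular form:
  V1 = 181·(cos(30.0°) + j·sin(30.0°)) = 156.8 + j90.5 V
  V2 = 10·(cos(-123.4°) + j·sin(-123.4°)) = -5.505 - j8.348 V
  V3 = 21.7·(cos(90.0°) + j·sin(90.0°)) = 0 + j21.7 V
  V4 = 28.1·(cos(60.0°) + j·sin(60.0°)) = 14.05 + j24.34 V
Step 2 — Sum components: V_total = 165.3 + j128.2 V.
Step 3 — Convert to polar: |V_total| = 209.2 V, ∠V_total = 37.8°.

V_total = 209.2∠37.8° V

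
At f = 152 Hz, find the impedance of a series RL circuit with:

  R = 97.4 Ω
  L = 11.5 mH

Step 1 — Angular frequency: ω = 2π·f = 2π·152 = 955 rad/s.
Step 2 — Component impedances:
  R: Z = R = 97.4 Ω
  L: Z = jωL = j·955·0.0115 = 0 + j10.98 Ω
Step 3 — Series combination: Z_total = R + L = 97.4 + j10.98 Ω = 98.02∠6.4° Ω.

Z = 97.4 + j10.98 Ω = 98.02∠6.4° Ω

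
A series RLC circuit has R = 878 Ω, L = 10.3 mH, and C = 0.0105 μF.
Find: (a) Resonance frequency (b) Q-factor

Step 1 — Resonance condition Im(Z)=0 gives ω₀ = 1/√(LC).
Step 2 — ω₀ = 1/√(0.0103·1.05e-08) = 9.616e+04 rad/s.
Step 3 — f₀ = ω₀/(2π) = 1.53e+04 Hz.
Step 4 — Series Q: Q = ω₀L/R = 9.616e+04·0.0103/878 = 1.128.

(a) f₀ = 1.53e+04 Hz  (b) Q = 1.128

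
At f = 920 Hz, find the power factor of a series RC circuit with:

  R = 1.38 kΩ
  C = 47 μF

Step 1 — Angular frequency: ω = 2π·f = 2π·920 = 5781 rad/s.
Step 2 — Component impedances:
  R: Z = R = 1380 Ω
  C: Z = 1/(jωC) = -j/(ω·C) = 0 - j3.681 Ω
Step 3 — Series combination: Z_total = R + C = 1380 - j3.681 Ω = 1380∠-0.2° Ω.
Step 4 — Power factor: PF = cos(φ) = Re(Z)/|Z| = 1380/1380 = 1.
Step 5 — Type: Im(Z) = -3.681 ⇒ leading (phase φ = -0.2°).

PF = 1 (leading, φ = -0.2°)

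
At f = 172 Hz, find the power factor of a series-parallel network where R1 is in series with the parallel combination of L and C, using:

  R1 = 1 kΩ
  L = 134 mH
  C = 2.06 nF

Step 1 — Angular frequency: ω = 2π·f = 2π·172 = 1081 rad/s.
Step 2 — Component impedances:
  R1: Z = R = 1000 Ω
  L: Z = jωL = j·1081·0.134 = 0 + j144.8 Ω
  C: Z = 1/(jωC) = -j/(ω·C) = 0 - j4.492e+05 Ω
Step 3 — Parallel branch: L || C = 1/(1/L + 1/C) = 0 + j144.9 Ω.
Step 4 — Series with R1: Z_total = R1 + (L || C) = 1000 + j144.9 Ω = 1010∠8.2° Ω.
Step 5 — Power factor: PF = cos(φ) = Re(Z)/|Z| = 1000/1010.4 = 0.9897.
Step 6 — Type: Im(Z) = 144.9 ⇒ lagging (phase φ = 8.2°).

PF = 0.9897 (lagging, φ = 8.2°)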